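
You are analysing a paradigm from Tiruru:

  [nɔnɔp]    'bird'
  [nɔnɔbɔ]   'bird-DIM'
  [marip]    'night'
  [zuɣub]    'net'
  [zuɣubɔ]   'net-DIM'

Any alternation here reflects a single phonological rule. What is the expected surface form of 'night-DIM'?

The stem for 'bird' ends in [p] in [nɔnɔp] but [b] in [nɔnɔbɔ].
But 'net' keeps [b] in both environments ([zuɣub], [zuɣubɔ]), so there is no rule changing /b/ to [p] in isolation.
So /p/ is underlying, and a rule of intervocalic voicing — voiceless stops become voiced between vowels — gives [b].
The one attested form of 'night', [marip], shows underlying /marip/. Applying the same rule between vowels gives [maribɔ].

[maribɔ]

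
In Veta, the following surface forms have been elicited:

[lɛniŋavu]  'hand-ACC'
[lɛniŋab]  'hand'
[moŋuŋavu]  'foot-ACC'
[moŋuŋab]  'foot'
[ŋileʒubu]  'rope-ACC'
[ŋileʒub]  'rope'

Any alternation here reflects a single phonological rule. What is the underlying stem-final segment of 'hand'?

/v/

The stem for 'hand' ends in [v] in [lɛniŋavu] but [b] in [lɛniŋab].
But 'rope' keeps [b] in both environments ([ŋileʒubu], [ŋileʒub]), so there is no rule changing /b/ to [v] before the ACC suffix.
So /v/ is underlying, and a rule of word-final hardening — voiced fricatives become stops word-finally — gives [b].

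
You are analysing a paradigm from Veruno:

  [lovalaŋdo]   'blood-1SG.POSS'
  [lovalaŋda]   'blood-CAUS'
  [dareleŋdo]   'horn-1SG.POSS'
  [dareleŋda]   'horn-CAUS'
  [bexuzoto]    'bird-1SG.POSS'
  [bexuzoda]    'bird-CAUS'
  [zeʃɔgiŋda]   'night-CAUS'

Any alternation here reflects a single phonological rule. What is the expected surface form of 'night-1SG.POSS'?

[zeʃɔgiŋdo]

The 1SG.POSS morpheme has two allomorphs, [-do] and [-to].
The CAUS suffix, which begins with [d], is invariant after every stem; so [d] is not altered by any rule here.
So the underlying form is /-to/, and voiceless stops become voiced after a nasal.
After 'night', which ends in a nasal, the suffix surfaces as [-do], giving [zeʃɔgiŋdo].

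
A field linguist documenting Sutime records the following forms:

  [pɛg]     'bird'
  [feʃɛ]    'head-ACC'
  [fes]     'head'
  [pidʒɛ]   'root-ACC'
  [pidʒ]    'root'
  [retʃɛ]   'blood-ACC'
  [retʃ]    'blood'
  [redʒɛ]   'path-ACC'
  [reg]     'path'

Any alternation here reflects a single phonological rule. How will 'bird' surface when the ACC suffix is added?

In [redʒɛ] and [reg] the final segment of 'path' alternates: [dʒ] ~ [g].
The stem 'root' ([pidʒɛ], [pidʒ]) shows [dʒ] unchanged in both environments, so [dʒ] cannot be basic with [g] derived in isolation.
The alternation reflects palatalization before a front vowel: /g/ and /s/ become palato-alveolar [dʒ] and [ʃ] before a front vowel. /g/ is underlying.
From [pɛg] the stem 'bird' is /pɛg/; before a front vowel this yields [pɛdʒɛ].

[pɛdʒɛ]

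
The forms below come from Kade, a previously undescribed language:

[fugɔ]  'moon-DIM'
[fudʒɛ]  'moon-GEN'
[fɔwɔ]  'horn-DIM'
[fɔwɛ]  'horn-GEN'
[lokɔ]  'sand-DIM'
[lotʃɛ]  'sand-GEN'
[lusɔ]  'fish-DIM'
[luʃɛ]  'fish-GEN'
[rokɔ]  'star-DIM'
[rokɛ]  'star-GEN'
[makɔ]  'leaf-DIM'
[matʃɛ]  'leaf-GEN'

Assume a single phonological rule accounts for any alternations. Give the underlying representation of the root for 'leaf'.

/matʃ/

In [makɔ] and [matʃɛ] the final segment of 'leaf' alternates: [k] ~ [tʃ].
Compare 'star', with invariant [k] in [rokɔ] and [rokɛ]: an analysis with underlying /k/ and a rule producing [tʃ] before the GEN suffix would wrongly predict alternation here too.
The alternation reflects depalatalization: palato-alveolar /tʃ/, /dʒ/ and /ʃ/ become [k], [g] and [s] when no front vowel follows. /tʃ/ is underlying.
The underlying form of 'leaf' is therefore /matʃ/.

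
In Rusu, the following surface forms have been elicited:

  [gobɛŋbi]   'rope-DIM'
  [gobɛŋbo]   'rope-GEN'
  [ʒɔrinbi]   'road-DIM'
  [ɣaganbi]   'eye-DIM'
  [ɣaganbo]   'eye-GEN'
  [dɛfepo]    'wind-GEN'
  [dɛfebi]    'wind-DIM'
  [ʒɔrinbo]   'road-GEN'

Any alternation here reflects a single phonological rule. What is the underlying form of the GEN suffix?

The GEN morpheme has two allomorphs, [-bo] and [-po].
The DIM suffix, which begins with [b], is invariant after every stem; so [b] is not altered by any rule here.
The GEN suffix is therefore /-po/ underlyingly, with post-nasal voicing: voiceless stops become voiced after a nasal.

/-po/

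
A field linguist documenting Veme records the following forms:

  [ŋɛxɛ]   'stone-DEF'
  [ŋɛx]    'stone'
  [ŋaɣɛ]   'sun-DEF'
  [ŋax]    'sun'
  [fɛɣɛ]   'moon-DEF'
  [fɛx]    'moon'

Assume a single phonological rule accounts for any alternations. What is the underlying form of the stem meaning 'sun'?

/ŋaɣ/

The stem for 'sun' ends in [ɣ] in [ŋaɣɛ] but [x] in [ŋax].
If /x/ were underlying and a rule turned it into [ɣ] before the DEF suffix, 'stone' would also alternate; but it has [x] in both [ŋɛxɛ] and [ŋɛx].
Therefore /ɣ/ is basic and [x] is derived by word-final obstruent devoicing (voiced obstruents become voiceless word-finally).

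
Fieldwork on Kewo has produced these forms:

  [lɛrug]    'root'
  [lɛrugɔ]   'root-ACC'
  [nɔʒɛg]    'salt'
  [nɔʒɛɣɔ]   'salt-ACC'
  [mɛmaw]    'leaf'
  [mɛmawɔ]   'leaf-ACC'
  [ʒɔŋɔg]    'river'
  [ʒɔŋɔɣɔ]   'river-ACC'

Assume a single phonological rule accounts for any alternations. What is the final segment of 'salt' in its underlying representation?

/ɣ/

In [nɔʒɛg] and [nɔʒɛɣɔ] the final segment of 'salt' alternates: [g] ~ [ɣ].
But 'root' keeps [g] in both environments ([lɛrug], [lɛrugɔ]), so there is no rule changing /g/ to [ɣ] before the ACC suffix.
The alternation reflects word-final hardening: voiced fricatives become stops word-finally. /ɣ/ is underlying.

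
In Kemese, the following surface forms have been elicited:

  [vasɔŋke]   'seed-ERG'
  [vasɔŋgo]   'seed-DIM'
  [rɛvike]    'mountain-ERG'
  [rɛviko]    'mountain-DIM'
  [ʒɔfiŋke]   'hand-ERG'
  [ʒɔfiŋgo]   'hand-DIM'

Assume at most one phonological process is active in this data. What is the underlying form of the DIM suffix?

The DIM morpheme has two allomorphs, [-go] and [-ko].
By contrast the ERG suffix keeps its initial [k] throughout — that segment must be underlying.
The DIM suffix is therefore /-go/ underlyingly, with post-vocalic devoicing: voiced stops become voiceless after a vowel.

/-go/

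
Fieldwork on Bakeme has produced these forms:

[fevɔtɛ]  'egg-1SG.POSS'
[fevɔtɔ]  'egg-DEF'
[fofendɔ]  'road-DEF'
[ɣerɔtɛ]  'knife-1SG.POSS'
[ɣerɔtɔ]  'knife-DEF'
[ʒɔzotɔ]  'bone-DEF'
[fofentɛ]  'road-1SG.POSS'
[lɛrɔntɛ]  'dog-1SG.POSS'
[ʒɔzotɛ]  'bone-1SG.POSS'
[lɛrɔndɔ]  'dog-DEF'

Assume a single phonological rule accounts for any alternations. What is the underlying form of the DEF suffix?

The DEF morpheme has two allomorphs, [-dɔ] and [-tɔ].
By contrast the 1SG.POSS suffix keeps its initial [t] throughout — that segment must be underlying.
So the underlying form is /-dɔ/, and voiced stops become voiceless after a vowel.

/-dɔ/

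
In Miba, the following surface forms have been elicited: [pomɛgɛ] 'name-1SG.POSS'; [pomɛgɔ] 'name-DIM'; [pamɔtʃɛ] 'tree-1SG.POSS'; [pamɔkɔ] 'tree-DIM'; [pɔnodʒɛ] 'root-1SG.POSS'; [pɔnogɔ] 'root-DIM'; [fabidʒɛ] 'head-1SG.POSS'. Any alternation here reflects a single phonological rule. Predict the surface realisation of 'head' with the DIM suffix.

The root 'root' surfaces as [pɔnodʒɛ] and [pɔnogɔ], with a stem-final [dʒ] ~ [g] alternation.
Compare 'name', with invariant [g] in [pomɛgɛ] and [pomɛgɔ]: an analysis with underlying /g/ and a rule producing [dʒ] before the 1SG.POSS suffix would wrongly predict alternation here too.
The alternation reflects depalatalization: palato-alveolar /tʃ/ and /dʒ/ become [k] and [g] when no front vowel follows. /dʒ/ is underlying.
The one attested form of 'head', [fabidʒɛ], shows underlying /fabidʒ/. Applying the same rule when no front vowel follows gives [fabigɔ].

[fabigɔ]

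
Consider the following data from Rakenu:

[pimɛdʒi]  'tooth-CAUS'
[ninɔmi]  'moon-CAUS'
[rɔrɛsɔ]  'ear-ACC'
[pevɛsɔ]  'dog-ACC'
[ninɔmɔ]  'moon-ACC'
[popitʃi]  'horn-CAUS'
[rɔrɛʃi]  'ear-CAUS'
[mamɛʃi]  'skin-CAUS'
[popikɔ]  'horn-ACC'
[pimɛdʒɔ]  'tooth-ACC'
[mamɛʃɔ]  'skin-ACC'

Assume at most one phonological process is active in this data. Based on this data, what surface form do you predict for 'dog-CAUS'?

The root 'ear' surfaces as [rɔrɛʃi] and [rɔrɛsɔ], with a stem-final [ʃ] ~ [s] alternation.
But 'skin' keeps [ʃ] in both environments ([mamɛʃi], [mamɛʃɔ]), so there is no rule changing /ʃ/ to [s] before the ACC suffix.
Therefore /s/ is basic and [ʃ] is derived by palatalization before a front vowel (/k/ and /s/ become palato-alveolar [tʃ] and [ʃ] before a front vowel).
The one attested form of 'dog', [pevɛsɔ], shows underlying /pevɛs/. Applying the same rule before a front vowel gives [pevɛʃi].

[pevɛʃi]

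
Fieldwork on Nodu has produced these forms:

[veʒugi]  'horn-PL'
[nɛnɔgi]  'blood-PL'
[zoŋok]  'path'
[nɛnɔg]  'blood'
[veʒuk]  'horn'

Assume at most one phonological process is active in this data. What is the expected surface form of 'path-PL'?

[zoŋogi]

'horn' shows [g] ~ [k] at the end of the stem ([veʒugi] vs [veʒuk]).
If /g/ were underlying and a rule turned it into [k] in isolation, 'blood' would also alternate; but it has [g] in both [nɛnɔgi] and [nɛnɔg].
The underlying segment must be /k/; voiceless stops become voiced between vowels, yielding [g] there.
From [zoŋok] the stem 'path' is /zoŋok/; between vowels this yields [zoŋogi].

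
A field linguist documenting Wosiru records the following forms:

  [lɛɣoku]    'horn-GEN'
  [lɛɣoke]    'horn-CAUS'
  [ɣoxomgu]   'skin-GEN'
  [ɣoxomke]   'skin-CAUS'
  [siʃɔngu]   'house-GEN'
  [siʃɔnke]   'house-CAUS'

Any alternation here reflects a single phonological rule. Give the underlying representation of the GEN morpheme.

/-gu/

The GEN morpheme has two allomorphs, [-gu] and [-ku].
The CAUS suffix, which begins with [k], is invariant after every stem; so [k] is not altered by any rule here.
The GEN suffix is therefore /-gu/ underlyingly, with post-vocalic devoicing: voiced stops become voiceless after a vowel.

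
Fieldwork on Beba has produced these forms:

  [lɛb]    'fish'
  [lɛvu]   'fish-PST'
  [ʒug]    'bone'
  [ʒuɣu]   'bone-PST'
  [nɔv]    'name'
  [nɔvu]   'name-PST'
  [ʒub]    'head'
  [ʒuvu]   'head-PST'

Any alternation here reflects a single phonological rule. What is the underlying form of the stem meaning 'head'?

/ʒub/

The root 'head' surfaces as [ʒub] and [ʒuvu], with a stem-final [b] ~ [v] alternation.
But 'name' keeps [v] in both environments ([nɔv], [nɔvu]), so there is no rule changing /v/ to [b] in isolation.
The alternation reflects intervocalic spirantization: voiced stops become fricatives between vowels. /b/ is underlying.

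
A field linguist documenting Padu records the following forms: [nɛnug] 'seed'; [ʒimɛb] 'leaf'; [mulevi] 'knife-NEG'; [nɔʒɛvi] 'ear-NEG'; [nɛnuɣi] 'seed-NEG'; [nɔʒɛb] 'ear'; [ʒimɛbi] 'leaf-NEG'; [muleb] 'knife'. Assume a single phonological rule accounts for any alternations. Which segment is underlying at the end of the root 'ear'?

The root 'ear' surfaces as [nɔʒɛb] and [nɔʒɛvi], with a stem-final [b] ~ [v] alternation.
Compare 'leaf', with invariant [b] in [ʒimɛb] and [ʒimɛbi]: an analysis with underlying /b/ and a rule producing [v] before the NEG suffix would wrongly predict alternation here too.
The underlying segment must be /v/; voiced fricatives become stops word-finally, yielding [b] there.

/v/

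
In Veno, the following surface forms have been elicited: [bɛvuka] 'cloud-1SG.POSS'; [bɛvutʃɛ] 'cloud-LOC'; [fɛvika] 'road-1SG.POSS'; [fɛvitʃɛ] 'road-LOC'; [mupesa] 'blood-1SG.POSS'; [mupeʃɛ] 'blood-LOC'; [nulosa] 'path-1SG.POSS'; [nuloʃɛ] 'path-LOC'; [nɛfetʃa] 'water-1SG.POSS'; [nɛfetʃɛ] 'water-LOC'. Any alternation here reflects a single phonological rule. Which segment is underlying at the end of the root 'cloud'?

/k/

The stem for 'cloud' ends in [k] in [bɛvuka] but [tʃ] in [bɛvutʃɛ].
If /tʃ/ were underlying and a rule turned it into [k] before the 1SG.POSS suffix, 'water' would also alternate; but it has [tʃ] in both [nɛfetʃa] and [nɛfetʃɛ].
The alternation reflects palatalization before a front vowel: /k/ and /s/ become palato-alveolar [tʃ] and [ʃ] before a front vowel. /k/ is underlying.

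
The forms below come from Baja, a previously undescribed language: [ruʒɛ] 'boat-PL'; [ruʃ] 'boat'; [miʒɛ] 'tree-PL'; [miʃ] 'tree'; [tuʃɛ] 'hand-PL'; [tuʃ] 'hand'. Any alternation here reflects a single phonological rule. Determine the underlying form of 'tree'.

/miʒ/

'tree' shows [ʒ] ~ [ʃ] at the end of the stem ([miʒɛ] vs [miʃ]).
If /ʃ/ were underlying and a rule turned it into [ʒ] before the PL suffix, 'hand' would also alternate; but it has [ʃ] in both [tuʃɛ] and [tuʃ].
Therefore /ʒ/ is basic and [ʃ] is derived by word-final obstruent devoicing (voiced obstruents become voiceless word-finally).
So 'tree' = /miʒ/.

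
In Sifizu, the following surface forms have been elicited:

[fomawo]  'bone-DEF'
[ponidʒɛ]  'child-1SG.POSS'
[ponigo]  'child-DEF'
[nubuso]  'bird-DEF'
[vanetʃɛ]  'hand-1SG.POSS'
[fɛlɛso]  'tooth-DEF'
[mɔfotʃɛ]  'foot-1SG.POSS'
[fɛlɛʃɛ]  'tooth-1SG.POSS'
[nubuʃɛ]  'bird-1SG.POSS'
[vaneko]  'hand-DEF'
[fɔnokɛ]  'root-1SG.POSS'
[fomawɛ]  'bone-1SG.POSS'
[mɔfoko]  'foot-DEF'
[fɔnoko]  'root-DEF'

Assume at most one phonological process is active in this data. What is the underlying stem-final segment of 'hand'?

/tʃ/

In [vaneko] and [vanetʃɛ] the final segment of 'hand' alternates: [k] ~ [tʃ].
But 'root' keeps [k] in both environments ([fɔnoko], [fɔnokɛ]), so there is no rule changing /k/ to [tʃ] before the 1SG.POSS suffix.
The underlying segment must be /tʃ/; palato-alveolar /tʃ/, /dʒ/ and /ʃ/ become [k], [g] and [s] when no front vowel follows, yielding [k] there.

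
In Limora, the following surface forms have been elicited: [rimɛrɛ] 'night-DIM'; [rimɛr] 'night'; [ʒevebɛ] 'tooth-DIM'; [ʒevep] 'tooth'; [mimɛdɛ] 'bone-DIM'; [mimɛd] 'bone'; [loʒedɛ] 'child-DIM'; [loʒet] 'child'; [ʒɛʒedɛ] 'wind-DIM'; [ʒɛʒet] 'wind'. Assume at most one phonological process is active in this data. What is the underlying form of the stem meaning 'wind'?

/ʒɛʒet/

'wind' shows [d] ~ [t] at the end of the stem ([ʒɛʒedɛ] vs [ʒɛʒet]).
The stem 'bone' ([mimɛdɛ], [mimɛd]) shows [d] unchanged in both environments, so [d] cannot be basic with [t] derived in isolation.
The underlying segment must be /t/; voiceless stops become voiced between vowels, yielding [d] there.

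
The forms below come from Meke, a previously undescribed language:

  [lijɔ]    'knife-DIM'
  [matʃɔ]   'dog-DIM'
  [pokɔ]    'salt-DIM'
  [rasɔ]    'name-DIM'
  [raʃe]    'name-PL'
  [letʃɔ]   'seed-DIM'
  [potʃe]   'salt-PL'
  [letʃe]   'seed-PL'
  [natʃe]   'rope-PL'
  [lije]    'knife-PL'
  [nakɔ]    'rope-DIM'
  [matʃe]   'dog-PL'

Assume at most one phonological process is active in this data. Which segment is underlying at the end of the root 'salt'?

/k/

In [pokɔ] and [potʃe] the final segment of 'salt' alternates: [k] ~ [tʃ].
But 'dog' keeps [tʃ] in both environments ([matʃɔ], [matʃe]), so there is no rule changing /tʃ/ to [k] before the DIM suffix.
Therefore /k/ is basic and [tʃ] is derived by palatalization before a front vowel (/k/ and /s/ become palato-alveolar [tʃ] and [ʃ] before a front vowel).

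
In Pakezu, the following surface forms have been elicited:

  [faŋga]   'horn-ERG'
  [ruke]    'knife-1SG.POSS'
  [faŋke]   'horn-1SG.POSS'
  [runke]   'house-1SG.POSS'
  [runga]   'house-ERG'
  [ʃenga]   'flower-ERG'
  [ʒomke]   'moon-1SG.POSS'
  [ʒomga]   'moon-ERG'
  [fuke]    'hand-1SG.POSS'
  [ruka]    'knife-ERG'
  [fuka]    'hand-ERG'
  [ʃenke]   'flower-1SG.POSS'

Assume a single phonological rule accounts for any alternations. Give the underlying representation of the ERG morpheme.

The ERG morpheme has two allomorphs, [-ga] and [-ka].
The 1SG.POSS suffix, which begins with [k], is invariant after every stem; so [k] is not altered by any rule here.
The ERG suffix is therefore /-ga/ underlyingly, with post-vocalic devoicing: voiced stops become voiceless after a vowel.

/-ga/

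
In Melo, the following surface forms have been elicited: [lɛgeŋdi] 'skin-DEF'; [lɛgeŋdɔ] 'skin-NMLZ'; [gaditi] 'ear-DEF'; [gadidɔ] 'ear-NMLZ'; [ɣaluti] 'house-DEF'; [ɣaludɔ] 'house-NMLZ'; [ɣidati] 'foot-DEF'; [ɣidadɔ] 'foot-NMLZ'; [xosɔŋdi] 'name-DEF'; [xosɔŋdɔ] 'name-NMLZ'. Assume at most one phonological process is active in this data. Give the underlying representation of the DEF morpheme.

/-ti/

The DEF morpheme has two allomorphs, [-di] and [-ti].
By contrast the NMLZ suffix keeps its initial [d] throughout — that segment must be underlying.
The DEF suffix is therefore /-ti/ underlyingly, with post-nasal voicing: voiceless stops become voiced after a nasal.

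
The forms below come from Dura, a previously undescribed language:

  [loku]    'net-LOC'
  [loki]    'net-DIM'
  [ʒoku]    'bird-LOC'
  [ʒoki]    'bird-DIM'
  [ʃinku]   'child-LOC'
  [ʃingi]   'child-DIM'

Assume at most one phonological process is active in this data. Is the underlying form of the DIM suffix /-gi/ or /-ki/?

The DIM suffix surfaces as [-gi] and [-ki], depending on the final segment of the stem.
The LOC suffix, which begins with [k], is invariant after every stem; so [k] is not altered by any rule here.
So the underlying form is /-gi/, and voiced stops become voiceless after a vowel.

/-gi/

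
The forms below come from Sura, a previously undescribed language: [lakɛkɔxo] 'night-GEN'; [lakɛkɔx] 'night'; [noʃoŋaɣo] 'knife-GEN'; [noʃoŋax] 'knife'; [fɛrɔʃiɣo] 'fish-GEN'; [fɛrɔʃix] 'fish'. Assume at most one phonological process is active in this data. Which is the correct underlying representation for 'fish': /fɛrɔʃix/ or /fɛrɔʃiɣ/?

/fɛrɔʃiɣ/

The root 'fish' surfaces as [fɛrɔʃiɣo] and [fɛrɔʃix], with a stem-final [ɣ] ~ [x] alternation.
The stem 'night' ([lakɛkɔxo], [lakɛkɔx]) shows [x] unchanged in both environments, so [x] cannot be basic with [ɣ] derived before the GEN suffix.
The alternation reflects word-final obstruent devoicing: voiced obstruents become voiceless word-finally. /ɣ/ is underlying.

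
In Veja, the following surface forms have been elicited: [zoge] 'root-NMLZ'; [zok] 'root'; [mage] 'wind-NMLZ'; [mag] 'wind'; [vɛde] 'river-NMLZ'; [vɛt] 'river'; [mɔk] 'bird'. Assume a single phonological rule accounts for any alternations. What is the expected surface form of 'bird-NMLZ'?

[mɔge]

The root 'root' surfaces as [zoge] and [zok], with a stem-final [g] ~ [k] alternation.
The stem 'wind' ([mage], [mag]) shows [g] unchanged in both environments, so [g] cannot be basic with [k] derived in isolation.
Therefore /k/ is basic and [g] is derived by intervocalic voicing (voiceless stops become voiced between vowels).
From [mɔk] the stem 'bird' is /mɔk/; between vowels this yields [mɔge].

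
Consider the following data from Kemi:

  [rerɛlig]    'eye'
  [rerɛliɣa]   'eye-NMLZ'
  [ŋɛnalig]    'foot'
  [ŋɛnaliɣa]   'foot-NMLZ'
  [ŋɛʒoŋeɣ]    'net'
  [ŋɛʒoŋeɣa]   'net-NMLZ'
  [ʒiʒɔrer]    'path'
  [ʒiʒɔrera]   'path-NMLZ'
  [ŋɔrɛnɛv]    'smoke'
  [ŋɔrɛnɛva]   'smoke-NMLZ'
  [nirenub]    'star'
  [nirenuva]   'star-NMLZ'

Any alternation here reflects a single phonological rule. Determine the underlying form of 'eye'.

/rerɛlig/

The root 'eye' surfaces as [rerɛlig] and [rerɛliɣa], with a stem-final [g] ~ [ɣ] alternation.
Compare 'net', with invariant [ɣ] in [ŋɛʒoŋeɣ] and [ŋɛʒoŋeɣa]: an analysis with underlying /ɣ/ and a rule producing [g] in isolation would wrongly predict alternation here too.
The underlying segment must be /g/; voiced stops become fricatives between vowels, yielding [ɣ] there.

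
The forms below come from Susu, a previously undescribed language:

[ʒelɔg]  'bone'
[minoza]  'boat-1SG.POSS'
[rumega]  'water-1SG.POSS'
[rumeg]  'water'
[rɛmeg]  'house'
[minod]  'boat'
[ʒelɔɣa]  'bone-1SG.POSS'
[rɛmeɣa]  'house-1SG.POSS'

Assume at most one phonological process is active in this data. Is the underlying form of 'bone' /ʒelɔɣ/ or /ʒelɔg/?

'bone' shows [ɣ] ~ [g] at the end of the stem ([ʒelɔɣa] vs [ʒelɔg]).
But 'water' keeps [g] in both environments ([rumega], [rumeg]), so there is no rule changing /g/ to [ɣ] before the 1SG.POSS suffix.
The underlying segment must be /ɣ/; voiced fricatives become stops word-finally, yielding [g] there.

/ʒelɔɣ/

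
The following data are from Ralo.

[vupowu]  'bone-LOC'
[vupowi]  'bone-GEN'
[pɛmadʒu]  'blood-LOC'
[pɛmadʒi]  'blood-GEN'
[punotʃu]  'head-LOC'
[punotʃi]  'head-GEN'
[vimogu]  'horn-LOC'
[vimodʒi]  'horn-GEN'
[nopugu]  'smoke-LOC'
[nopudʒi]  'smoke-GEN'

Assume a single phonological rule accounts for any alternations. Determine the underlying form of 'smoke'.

/nopug/

The stem for 'smoke' ends in [g] in [nopugu] but [dʒ] in [nopudʒi].
The stem 'blood' ([pɛmadʒu], [pɛmadʒi]) shows [dʒ] unchanged in both environments, so [dʒ] cannot be basic with [g] derived before the LOC suffix.
The underlying segment must be /g/; /g/ becomes palato-alveolar [dʒ] before a front vowel, yielding [dʒ] there.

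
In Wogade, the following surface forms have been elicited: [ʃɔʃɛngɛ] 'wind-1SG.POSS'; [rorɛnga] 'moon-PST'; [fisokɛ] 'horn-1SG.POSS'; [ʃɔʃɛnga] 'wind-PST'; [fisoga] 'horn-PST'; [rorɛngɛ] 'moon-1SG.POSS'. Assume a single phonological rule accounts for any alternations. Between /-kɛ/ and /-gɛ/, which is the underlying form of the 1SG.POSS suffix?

/-kɛ/

The 1SG.POSS suffix surfaces as [-gɛ] and [-kɛ], depending on the final segment of the stem.
By contrast the PST suffix keeps its initial [g] throughout — that segment must be underlying.
So the underlying form is /-kɛ/, and voiceless stops become voiced after a nasal.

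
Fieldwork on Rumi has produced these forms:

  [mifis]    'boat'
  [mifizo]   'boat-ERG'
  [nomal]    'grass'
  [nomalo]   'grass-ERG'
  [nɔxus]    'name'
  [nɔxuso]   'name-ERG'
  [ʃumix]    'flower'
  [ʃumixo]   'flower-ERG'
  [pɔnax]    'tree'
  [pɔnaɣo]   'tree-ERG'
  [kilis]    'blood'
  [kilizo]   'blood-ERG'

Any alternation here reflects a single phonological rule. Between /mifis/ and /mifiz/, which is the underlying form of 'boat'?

The root 'boat' surfaces as [mifis] and [mifizo], with a stem-final [s] ~ [z] alternation.
Compare 'name', with invariant [s] in [nɔxus] and [nɔxuso]: an analysis with underlying /s/ and a rule producing [z] before the ERG suffix would wrongly predict alternation here too.
The alternation reflects word-final obstruent devoicing: voiced obstruents become voiceless word-finally. /z/ is underlying.

/mifiz/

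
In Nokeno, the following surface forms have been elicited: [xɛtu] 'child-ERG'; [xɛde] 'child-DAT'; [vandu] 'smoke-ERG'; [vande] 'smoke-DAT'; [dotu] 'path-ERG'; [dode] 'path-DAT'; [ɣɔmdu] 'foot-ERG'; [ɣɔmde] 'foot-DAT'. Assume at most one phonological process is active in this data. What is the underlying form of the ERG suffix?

/-tu/

The ERG suffix surfaces as [-du] and [-tu], depending on the final segment of the stem.
The DAT suffix, which begins with [d], is invariant after every stem; so [d] is not altered by any rule here.
The ERG suffix is therefore /-tu/ underlyingly, with post-nasal voicing: voiceless stops become voiced after a nasal.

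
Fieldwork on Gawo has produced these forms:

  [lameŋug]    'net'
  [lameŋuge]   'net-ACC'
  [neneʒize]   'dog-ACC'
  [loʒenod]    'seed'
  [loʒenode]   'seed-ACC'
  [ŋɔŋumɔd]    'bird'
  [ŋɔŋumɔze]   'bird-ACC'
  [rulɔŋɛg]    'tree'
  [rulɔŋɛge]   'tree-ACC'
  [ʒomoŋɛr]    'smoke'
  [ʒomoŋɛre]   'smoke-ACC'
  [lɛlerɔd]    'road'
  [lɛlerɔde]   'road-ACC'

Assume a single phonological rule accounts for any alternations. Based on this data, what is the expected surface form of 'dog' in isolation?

'bird' shows [d] ~ [z] at the end of the stem ([ŋɔŋumɔd] vs [ŋɔŋumɔze]).
The stem 'seed' ([loʒenod], [loʒenode]) shows [d] unchanged in both environments, so [d] cannot be basic with [z] derived before the ACC suffix.
So /z/ is underlying, and a rule of word-final hardening — voiced fricatives become stops word-finally — gives [d].
From [neneʒize] the stem 'dog' is /neneʒiz/; word-finally this yields [neneʒid].

[neneʒid]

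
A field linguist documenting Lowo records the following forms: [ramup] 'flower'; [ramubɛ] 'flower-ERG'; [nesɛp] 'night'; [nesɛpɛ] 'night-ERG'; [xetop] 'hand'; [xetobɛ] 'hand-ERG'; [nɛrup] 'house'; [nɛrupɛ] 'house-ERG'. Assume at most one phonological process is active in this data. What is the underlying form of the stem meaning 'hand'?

/xetob/

The stem for 'hand' ends in [p] in [xetop] but [b] in [xetobɛ].
If /p/ were underlying and a rule turned it into [b] before the ERG suffix, 'night' would also alternate; but it has [p] in both [nesɛp] and [nesɛpɛ].
The underlying segment must be /b/; voiced obstruents become voiceless word-finally, yielding [p] there.
So 'hand' = /xetob/.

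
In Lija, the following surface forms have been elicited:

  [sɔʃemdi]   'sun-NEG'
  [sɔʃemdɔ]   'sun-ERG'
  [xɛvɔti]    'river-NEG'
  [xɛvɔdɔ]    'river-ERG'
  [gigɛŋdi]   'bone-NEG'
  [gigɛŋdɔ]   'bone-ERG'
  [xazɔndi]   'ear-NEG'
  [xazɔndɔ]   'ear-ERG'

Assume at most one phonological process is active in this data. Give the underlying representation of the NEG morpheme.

The NEG suffix surfaces as [-di] and [-ti], depending on the final segment of the stem.
By contrast the ERG suffix keeps its initial [d] throughout — that segment must be underlying.
So the underlying form is /-ti/, and voiceless stops become voiced after a nasal.

/-ti/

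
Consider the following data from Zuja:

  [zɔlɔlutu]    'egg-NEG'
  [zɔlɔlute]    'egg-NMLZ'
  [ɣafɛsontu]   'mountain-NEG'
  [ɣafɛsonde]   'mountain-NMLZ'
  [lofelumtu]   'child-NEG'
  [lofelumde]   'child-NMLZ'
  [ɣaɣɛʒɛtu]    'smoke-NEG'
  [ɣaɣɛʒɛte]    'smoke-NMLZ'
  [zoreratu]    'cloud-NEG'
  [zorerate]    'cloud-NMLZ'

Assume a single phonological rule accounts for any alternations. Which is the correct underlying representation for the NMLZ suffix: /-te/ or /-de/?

The NMLZ morpheme has two allomorphs, [-de] and [-te].
The NEG suffix, which begins with [t], is invariant after every stem; so [t] is not altered by any rule here.
So the underlying form is /-de/, and voiced stops become voiceless after a vowel.

/-de/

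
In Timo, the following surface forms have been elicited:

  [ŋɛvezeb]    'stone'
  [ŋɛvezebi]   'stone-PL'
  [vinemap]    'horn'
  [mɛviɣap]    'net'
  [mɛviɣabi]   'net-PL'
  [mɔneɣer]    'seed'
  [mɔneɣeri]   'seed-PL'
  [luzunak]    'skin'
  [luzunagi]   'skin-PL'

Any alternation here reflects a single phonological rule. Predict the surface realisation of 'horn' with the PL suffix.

The stem for 'net' ends in [p] in [mɛviɣap] but [b] in [mɛviɣabi].
But 'stone' keeps [b] in both environments ([ŋɛvezeb], [ŋɛvezebi]), so there is no rule changing /b/ to [p] in isolation.
The alternation reflects intervocalic voicing: voiceless stops become voiced between vowels. /p/ is underlying.
From [vinemap] the stem 'horn' is /vinemap/; between vowels this yields [vinemabi].

[vinemabi]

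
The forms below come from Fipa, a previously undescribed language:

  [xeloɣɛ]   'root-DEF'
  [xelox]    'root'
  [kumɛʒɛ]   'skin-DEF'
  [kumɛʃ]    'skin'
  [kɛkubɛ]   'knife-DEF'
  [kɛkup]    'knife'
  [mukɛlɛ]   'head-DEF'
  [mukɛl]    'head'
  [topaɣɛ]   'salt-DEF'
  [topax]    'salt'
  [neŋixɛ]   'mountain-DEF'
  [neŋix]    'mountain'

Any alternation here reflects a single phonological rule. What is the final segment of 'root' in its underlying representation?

'root' shows [ɣ] ~ [x] at the end of the stem ([xeloɣɛ] vs [xelox]).
Compare 'mountain', with invariant [x] in [neŋixɛ] and [neŋix]: an analysis with underlying /x/ and a rule producing [ɣ] before the DEF suffix would wrongly predict alternation here too.
Therefore /ɣ/ is basic and [x] is derived by word-final obstruent devoicing (voiced obstruents become voiceless word-finally).

/ɣ/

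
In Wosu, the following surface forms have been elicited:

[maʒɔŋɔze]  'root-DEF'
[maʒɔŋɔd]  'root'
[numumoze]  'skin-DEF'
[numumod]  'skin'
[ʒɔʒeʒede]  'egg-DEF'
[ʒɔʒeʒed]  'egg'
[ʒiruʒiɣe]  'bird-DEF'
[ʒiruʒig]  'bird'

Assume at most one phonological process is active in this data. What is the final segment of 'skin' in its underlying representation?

'skin' shows [z] ~ [d] at the end of the stem ([numumoze] vs [numumod]).
Compare 'egg', with invariant [d] in [ʒɔʒeʒede] and [ʒɔʒeʒed]: an analysis with underlying /d/ and a rule producing [z] before the DEF suffix would wrongly predict alternation here too.
Therefore /z/ is basic and [d] is derived by word-final hardening (voiced fricatives become stops word-finally).

/z/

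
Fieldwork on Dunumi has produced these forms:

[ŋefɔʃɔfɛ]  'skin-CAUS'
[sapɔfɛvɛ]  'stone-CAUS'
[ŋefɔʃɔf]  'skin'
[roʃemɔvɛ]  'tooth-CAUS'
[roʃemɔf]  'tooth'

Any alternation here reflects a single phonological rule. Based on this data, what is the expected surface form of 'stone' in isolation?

In [roʃemɔf] and [roʃemɔvɛ] the final segment of 'tooth' alternates: [f] ~ [v].
The stem 'skin' ([ŋefɔʃɔf], [ŋefɔʃɔfɛ]) shows [f] unchanged in both environments, so [f] cannot be basic with [v] derived before the CAUS suffix.
The underlying segment must be /v/; voiced obstruents become voiceless word-finally, yielding [f] there.
The one attested form of 'stone', [sapɔfɛvɛ], shows underlying /sapɔfɛv/. Applying the same rule word-finally gives [sapɔfɛf].

[sapɔfɛf]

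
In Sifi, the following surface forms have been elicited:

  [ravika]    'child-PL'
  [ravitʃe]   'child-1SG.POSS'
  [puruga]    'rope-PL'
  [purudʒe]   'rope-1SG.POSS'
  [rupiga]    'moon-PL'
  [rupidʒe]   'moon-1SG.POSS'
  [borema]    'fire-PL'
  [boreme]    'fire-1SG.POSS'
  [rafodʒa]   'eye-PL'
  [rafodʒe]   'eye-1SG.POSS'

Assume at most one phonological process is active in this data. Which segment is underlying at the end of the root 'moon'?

/g/

The root 'moon' surfaces as [rupiga] and [rupidʒe], with a stem-final [g] ~ [dʒ] alternation.
But 'eye' keeps [dʒ] in both environments ([rafodʒa], [rafodʒe]), so there is no rule changing /dʒ/ to [g] before the PL suffix.
Therefore /g/ is basic and [dʒ] is derived by palatalization before a front vowel (/k/ and /g/ become palato-alveolar [tʃ] and [dʒ] before a front vowel).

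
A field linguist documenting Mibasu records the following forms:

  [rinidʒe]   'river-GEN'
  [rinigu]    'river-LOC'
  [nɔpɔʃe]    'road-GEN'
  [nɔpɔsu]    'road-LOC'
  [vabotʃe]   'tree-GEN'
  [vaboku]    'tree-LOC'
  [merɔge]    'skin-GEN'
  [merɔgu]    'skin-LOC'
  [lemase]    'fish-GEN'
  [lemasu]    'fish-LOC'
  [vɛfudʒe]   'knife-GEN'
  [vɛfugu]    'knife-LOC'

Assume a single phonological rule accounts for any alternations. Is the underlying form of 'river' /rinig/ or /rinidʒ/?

/rinidʒ/

'river' shows [dʒ] ~ [g] at the end of the stem ([rinidʒe] vs [rinigu]).
But 'skin' keeps [g] in both environments ([merɔge], [merɔgu]), so there is no rule changing /g/ to [dʒ] before the GEN suffix.
Therefore /dʒ/ is basic and [g] is derived by depalatalization (palato-alveolar /tʃ/, /dʒ/ and /ʃ/ become [k], [g] and [s] when no front vowel follows).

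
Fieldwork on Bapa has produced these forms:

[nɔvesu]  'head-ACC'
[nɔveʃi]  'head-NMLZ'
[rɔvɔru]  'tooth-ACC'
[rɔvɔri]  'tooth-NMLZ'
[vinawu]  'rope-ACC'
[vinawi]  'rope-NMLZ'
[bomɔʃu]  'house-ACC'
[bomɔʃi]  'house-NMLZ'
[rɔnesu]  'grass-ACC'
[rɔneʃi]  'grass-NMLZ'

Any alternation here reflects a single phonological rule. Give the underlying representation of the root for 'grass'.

/rɔnes/

The root 'grass' surfaces as [rɔnesu] and [rɔneʃi], with a stem-final [s] ~ [ʃ] alternation.
Compare 'house', with invariant [ʃ] in [bomɔʃu] and [bomɔʃi]: an analysis with underlying /ʃ/ and a rule producing [s] before the ACC suffix would wrongly predict alternation here too.
Therefore /s/ is basic and [ʃ] is derived by palatalization before a front vowel (/s/ becomes palato-alveolar [ʃ] before a front vowel).
The underlying form of 'grass' is therefore /rɔnes/.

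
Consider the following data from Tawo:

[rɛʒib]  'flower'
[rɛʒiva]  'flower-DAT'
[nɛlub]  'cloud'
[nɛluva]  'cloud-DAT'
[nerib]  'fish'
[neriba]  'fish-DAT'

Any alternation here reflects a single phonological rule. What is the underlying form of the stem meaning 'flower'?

The stem for 'flower' ends in [b] in [rɛʒib] but [v] in [rɛʒiva].
Compare 'fish', with invariant [b] in [nerib] and [neriba]: an analysis with underlying /b/ and a rule producing [v] before the DAT suffix would wrongly predict alternation here too.
Therefore /v/ is basic and [b] is derived by word-final hardening (voiced fricatives become stops word-finally).

/rɛʒiv/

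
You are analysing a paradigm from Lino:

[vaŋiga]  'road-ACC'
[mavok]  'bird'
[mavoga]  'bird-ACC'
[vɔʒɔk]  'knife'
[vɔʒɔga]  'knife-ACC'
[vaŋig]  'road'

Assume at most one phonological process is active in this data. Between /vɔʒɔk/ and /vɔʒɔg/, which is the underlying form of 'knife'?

In [vɔʒɔk] and [vɔʒɔga] the final segment of 'knife' alternates: [k] ~ [g].
But 'road' keeps [g] in both environments ([vaŋig], [vaŋiga]), so there is no rule changing /g/ to [k] in isolation.
So /k/ is underlying, and a rule of intervocalic voicing — voiceless stops become voiced between vowels — gives [g].

/vɔʒɔk/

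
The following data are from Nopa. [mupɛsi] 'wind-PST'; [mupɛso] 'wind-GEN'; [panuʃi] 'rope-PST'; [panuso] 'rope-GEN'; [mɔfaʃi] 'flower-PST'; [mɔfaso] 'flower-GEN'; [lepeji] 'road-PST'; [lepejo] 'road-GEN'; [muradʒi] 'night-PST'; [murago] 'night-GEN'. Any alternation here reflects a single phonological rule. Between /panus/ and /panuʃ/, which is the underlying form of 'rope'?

/panuʃ/

'rope' shows [ʃ] ~ [s] at the end of the stem ([panuʃi] vs [panuso]).
The stem 'wind' ([mupɛsi], [mupɛso]) shows [s] unchanged in both environments, so [s] cannot be basic with [ʃ] derived before the PST suffix.
Therefore /ʃ/ is basic and [s] is derived by depalatalization (palato-alveolar /dʒ/ and /ʃ/ become [g] and [s] when no front vowel follows).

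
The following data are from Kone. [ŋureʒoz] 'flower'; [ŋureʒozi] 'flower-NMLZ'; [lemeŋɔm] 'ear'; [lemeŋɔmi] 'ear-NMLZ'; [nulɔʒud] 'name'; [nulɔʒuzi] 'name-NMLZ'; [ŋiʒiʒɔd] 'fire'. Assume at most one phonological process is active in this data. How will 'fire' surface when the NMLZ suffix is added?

[ŋiʒiʒɔzi]

'name' shows [d] ~ [z] at the end of the stem ([nulɔʒud] vs [nulɔʒuzi]).
Compare 'flower', with invariant [z] in [ŋureʒoz] and [ŋureʒozi]: an analysis with underlying /z/ and a rule producing [d] in isolation would wrongly predict alternation here too.
The alternation reflects intervocalic spirantization: voiced stops become fricatives between vowels. /d/ is underlying.
From [ŋiʒiʒɔd] the stem 'fire' is /ŋiʒiʒɔd/; between vowels this yields [ŋiʒiʒɔzi].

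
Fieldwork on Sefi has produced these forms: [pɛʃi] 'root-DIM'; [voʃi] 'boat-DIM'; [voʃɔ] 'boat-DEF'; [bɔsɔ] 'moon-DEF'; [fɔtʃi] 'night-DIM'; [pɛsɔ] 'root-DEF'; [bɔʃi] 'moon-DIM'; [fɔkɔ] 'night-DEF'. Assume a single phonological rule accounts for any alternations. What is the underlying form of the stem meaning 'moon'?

/bɔs/

The root 'moon' surfaces as [bɔʃi] and [bɔsɔ], with a stem-final [ʃ] ~ [s] alternation.
But 'boat' keeps [ʃ] in both environments ([voʃi], [voʃɔ]), so there is no rule changing /ʃ/ to [s] before the DEF suffix.
The alternation reflects palatalization before a front vowel: /k/ and /s/ become palato-alveolar [tʃ] and [ʃ] before a front vowel. /s/ is underlying.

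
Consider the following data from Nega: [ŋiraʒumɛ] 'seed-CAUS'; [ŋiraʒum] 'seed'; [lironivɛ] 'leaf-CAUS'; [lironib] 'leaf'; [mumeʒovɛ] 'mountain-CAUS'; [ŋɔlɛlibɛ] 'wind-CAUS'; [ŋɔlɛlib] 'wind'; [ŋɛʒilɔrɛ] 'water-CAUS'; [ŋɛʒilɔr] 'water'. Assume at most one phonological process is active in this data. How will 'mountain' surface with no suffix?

In [lironivɛ] and [lironib] the final segment of 'leaf' alternates: [v] ~ [b].
The stem 'wind' ([ŋɔlɛlibɛ], [ŋɔlɛlib]) shows [b] unchanged in both environments, so [b] cannot be basic with [v] derived before the CAUS suffix.
So /v/ is underlying, and a rule of word-final hardening — voiced fricatives become stops word-finally — gives [b].
The one attested form of 'mountain', [mumeʒovɛ], shows underlying /mumeʒov/. Applying the same rule word-finally gives [mumeʒob].

[mumeʒob]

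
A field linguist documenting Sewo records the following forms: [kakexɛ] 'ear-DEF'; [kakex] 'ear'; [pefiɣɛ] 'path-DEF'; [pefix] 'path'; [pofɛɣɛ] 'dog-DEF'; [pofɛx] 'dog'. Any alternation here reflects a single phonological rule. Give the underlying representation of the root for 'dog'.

/pofɛɣ/

The root 'dog' surfaces as [pofɛɣɛ] and [pofɛx], with a stem-final [ɣ] ~ [x] alternation.
But 'ear' keeps [x] in both environments ([kakexɛ], [kakex]), so there is no rule changing /x/ to [ɣ] before the DEF suffix.
Therefore /ɣ/ is basic and [x] is derived by word-final obstruent devoicing (voiced obstruents become voiceless word-finally).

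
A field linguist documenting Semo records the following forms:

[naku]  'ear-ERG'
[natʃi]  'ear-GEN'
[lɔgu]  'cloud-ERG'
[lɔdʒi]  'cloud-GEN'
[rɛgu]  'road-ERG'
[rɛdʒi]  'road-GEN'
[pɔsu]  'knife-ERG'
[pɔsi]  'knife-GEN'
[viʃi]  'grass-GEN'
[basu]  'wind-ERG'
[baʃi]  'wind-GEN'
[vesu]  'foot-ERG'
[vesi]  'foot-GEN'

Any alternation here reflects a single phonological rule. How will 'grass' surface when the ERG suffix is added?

[visu]

The root 'wind' surfaces as [basu] and [baʃi], with a stem-final [s] ~ [ʃ] alternation.
But 'foot' keeps [s] in both environments ([vesu], [vesi]), so there is no rule changing /s/ to [ʃ] before the GEN suffix.
Therefore /ʃ/ is basic and [s] is derived by depalatalization (palato-alveolar /tʃ/, /dʒ/ and /ʃ/ become [k], [g] and [s] when no front vowel follows).
From [viʃi] the stem 'grass' is /viʃ/; when no front vowel follows this yields [visu].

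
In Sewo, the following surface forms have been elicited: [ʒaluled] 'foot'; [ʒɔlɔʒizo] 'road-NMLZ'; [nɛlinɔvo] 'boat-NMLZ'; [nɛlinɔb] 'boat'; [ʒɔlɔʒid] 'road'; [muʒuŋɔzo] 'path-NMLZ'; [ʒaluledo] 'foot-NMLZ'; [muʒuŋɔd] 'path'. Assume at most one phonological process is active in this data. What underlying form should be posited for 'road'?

'road' shows [z] ~ [d] at the end of the stem ([ʒɔlɔʒizo] vs [ʒɔlɔʒid]).
If /d/ were underlying and a rule turned it into [z] before the NMLZ suffix, 'foot' would also alternate; but it has [d] in both [ʒaluledo] and [ʒaluled].
So /z/ is underlying, and a rule of word-final hardening — voiced fricatives become stops word-finally — gives [d].
The underlying form of 'road' is therefore /ʒɔlɔʒiz/.

/ʒɔlɔʒiz/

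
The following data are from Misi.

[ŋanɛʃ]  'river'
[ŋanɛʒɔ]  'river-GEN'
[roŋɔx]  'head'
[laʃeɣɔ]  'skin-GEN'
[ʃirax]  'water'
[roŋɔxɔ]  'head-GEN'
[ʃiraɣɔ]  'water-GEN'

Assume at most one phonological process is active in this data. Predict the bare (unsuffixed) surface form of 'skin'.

[laʃex]

In [ʃiraɣɔ] and [ʃirax] the final segment of 'water' alternates: [ɣ] ~ [x].
The stem 'head' ([roŋɔxɔ], [roŋɔx]) shows [x] unchanged in both environments, so [x] cannot be basic with [ɣ] derived before the GEN suffix.
Therefore /ɣ/ is basic and [x] is derived by word-final obstruent devoicing (voiced obstruents become voiceless word-finally).
From [laʃeɣɔ] the stem 'skin' is /laʃeɣ/; word-finally this yields [laʃex].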